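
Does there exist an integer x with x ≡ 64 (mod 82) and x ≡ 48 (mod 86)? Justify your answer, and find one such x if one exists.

The moduli are not coprime: gcd(82, 86) = 2. Compatibility requires 2 ∣ (48 − 64) = -16, which holds, so solutions exist.
List candidates x ≡ 64 (mod 82): 64, 146, 228, 310, 392. Modulo 86 these are 64, 60, 56, 52, 48; 392 gives 48 as required.
Indeed 392 ≡ 64 (mod 82) and 392 ≡ 48 (mod 86).

x = 392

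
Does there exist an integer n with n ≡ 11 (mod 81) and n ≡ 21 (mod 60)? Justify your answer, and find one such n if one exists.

No, no such integer exists.

Reduce both congruences modulo 3, which divides 81 and 60: they say n ≡ 11 (mod 3) and n ≡ 21 (mod 3).
These are incompatible: 11 − 21 = -10 is not divisible by 3.
Therefore no such n exists.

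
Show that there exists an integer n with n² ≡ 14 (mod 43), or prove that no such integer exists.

n = 10

n = 10 works: 10² = 100, and 100 − 14 = 86 = 2·43.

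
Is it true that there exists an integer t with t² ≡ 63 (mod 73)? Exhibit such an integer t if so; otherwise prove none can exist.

No, no such integer exists.

73 is prime, so by Euler's criterion 63 is a square mod 73 iff 63^((73−1)/2) = 63^36 ≡ 1 (mod 73).
Repeated squaring mod 73: 63^2 = 3969 ≡ 27; 63^4 ≡ 27² = 729 ≡ 72; 63^8 ≡ 72² = 5184 ≡ 1; 63^16 ≡ 1² = 1 ≡ 1; 63^32 ≡ 1² = 1 ≡ 1.
Since 36 = 32 + 4, 63^36 ≡ 1 · 72; multiplying out mod 73: 1·72 = 72 ≡ 72. Thus 63^36 ≡ 72 ≡ −1 (mod 73).
The value −1 means 63 is a non-residue modulo 73, so t² ≡ 63 (mod 73) is impossible.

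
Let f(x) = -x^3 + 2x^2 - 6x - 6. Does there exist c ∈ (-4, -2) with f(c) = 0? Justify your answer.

No such root exists.

f(-4) = 114 and f(-2) = 22, both positive.
The derivative f'(x) = -3x^2 + 4x - 6 is a quadratic with discriminant 4² − 4·(-3)·(-6) = -56 < 0; it never vanishes, so it is always negative (sign of the leading coefficient).
So f is strictly decreasing; between -4 and -2 its values lie between f(-4) = 114 and f(-2) = 22, all positive. Therefore f has no root in (-4, -2).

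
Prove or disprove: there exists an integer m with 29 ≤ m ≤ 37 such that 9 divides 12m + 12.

Try m = 29: 12·29 + 12 = 360 = 40·9, which is divisible by 9.

m = 29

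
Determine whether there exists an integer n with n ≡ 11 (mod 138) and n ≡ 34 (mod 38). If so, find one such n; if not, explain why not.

No, no such integer exists.

gcd(138, 38) = 2. If n ≡ 11 (mod 138) and n ≡ 34 (mod 38), then n ≡ 11 (mod 2) and n ≡ 34 (mod 2).
However 11 ≡ 1 and 34 ≡ 0 (mod 2), and 1 ≠ 0.
So no integer satisfies both congruences.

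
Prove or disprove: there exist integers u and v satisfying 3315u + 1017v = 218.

gcd(3315, 1017) = 3, so every integer of the form 3315u + 1017v is a multiple of 3.
However 218 leaves remainder 2 on division by 3.
Hence no integers u, v satisfy the equation.

No such integers exist.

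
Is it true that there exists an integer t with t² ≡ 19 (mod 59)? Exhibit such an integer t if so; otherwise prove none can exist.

t = 14

Take t = 14. Then 14² = 196 = 3·59 + 19, so 14² ≡ 19 (mod 59).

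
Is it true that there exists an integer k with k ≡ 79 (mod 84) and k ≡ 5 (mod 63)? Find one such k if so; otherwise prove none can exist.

No, no such integer exists.

Both moduli are multiples of 21 = gcd(84, 63), so any solution would satisfy k ≡ 79 and k ≡ 5 modulo 21 simultaneously.
These are incompatible: 79 − 5 = 74 is not divisible by 21.
So no integer satisfies both congruences.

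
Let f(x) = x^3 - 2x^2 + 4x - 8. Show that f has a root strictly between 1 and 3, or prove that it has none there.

Such a root exists.

f(1) = -5 and f(3) = 13, which have opposite signs.
f is continuous everywhere (it is a polynomial), in particular on [1, 3].
By the Intermediate Value Theorem f must vanish at some point of (1, 3).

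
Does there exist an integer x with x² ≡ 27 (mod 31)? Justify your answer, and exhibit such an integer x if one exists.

31 is prime, so by Euler's criterion 27 is a square mod 31 iff 27^((31−1)/2) = 27^15 ≡ 1 (mod 31).
Squaring successively (mod 31): 27^2 = 729 ≡ 16; 27^4 ≡ 16² = 256 ≡ 8; 27^8 ≡ 8² = 64 ≡ 2.
Since 15 = 8 + 4 + 2 + 1, 27^15 ≡ 2 · 8 · 16 · 27; multiplying out mod 31: 2·8 = 16 ≡ 16, then 16·16 = 256 ≡ 8, then 8·27 = 216 ≡ 30. Thus 27^15 ≡ 30 ≡ −1 (mod 31).
By Euler's criterion 27 is a quadratic non-residue mod 31: no x satisfies x² ≡ 27 (mod 31).

No such integer exists.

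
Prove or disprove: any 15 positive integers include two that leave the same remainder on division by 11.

There are exactly 11 possible remainders on division by 11.
Placing 15 integers into 11 classes, some class receives at least two — say a and b.
So a and b have equal remainders mod 11, which is exactly what was to be shown.

Yes.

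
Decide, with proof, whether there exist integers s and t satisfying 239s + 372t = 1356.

s = 180, t = -112

239 and 372 are coprime, so 239s + 372t ranges over all of ℤ.
Run the Euclidean algorithm on 372 and 239: 372 = 1·239 + 133, 239 = 1·133 + 106, 133 = 1·106 + 27, 106 = 3·27 + 25, 27 = 1·25 + 2, 25 = 12·2 + 1, 2 = 2·1 + 0.
Working back up the chain: 1 = 25 − 12·2 = 25 − 12·(27 − 1·25) = −12·27 + 13·25 = −12·27 + 13·(106 − 3·27) = 13·106 − 51·27 = 13·106 − 51·(133 − 1·106) = −51·133 + 64·106 = −51·133 + 64·(239 − 1·133) = 64·239 − 115·133 = 64·239 − 115·(372 − 1·239) = −115·372 + 179·239. So 239·179 + 372·(-115) = 1.
Multiplying through by 1356: s = 179·1356 = 242724, t = (-115)·1356 = -155940 is a solution.
The general solution is s = 242724 + 372k, t = -155940 − 239k; taking k = -652 gives the smaller pair s = 180, t = -112.
Check: 239·180 + 372·(-112) = 43020 − 41664 = 1356. ✓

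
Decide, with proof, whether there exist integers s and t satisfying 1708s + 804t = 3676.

Every value of 1708s + 804t is a multiple of gcd(1708, 804) = 4; since 4 ∣ 3676, solutions exist.
Dividing through by 4 reduces the equation to 427s + 201t = 919.
Dividing repeatedly: 427 = 2·201 + 25, 201 = 8·25 + 1, 25 = 25·1 + 0.
Back-substituting, 1 = 201 − 8·25 = 201 − 8·(427 − 2·201) = −8·427 + 17·201; that is, 427·(-8) + 201·17 = 1.
Times 919: 427·(-7352) + 201·15623 = 919, so (-7352, 15623) solves it.
Adding 37·201 to s and subtracting 37·427 from t gives the tidier solution (85, -176).
Indeed 1708·85 + 804·(-176) = 145180 − 141504 = 3676.

s = 85, t = -176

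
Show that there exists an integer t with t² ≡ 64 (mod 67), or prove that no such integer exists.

t = 8

Take t = 8. Then 8² = 64, and since 0 ≤ 64 < 67 this is already reduced: 8² ≡ 64 (mod 67).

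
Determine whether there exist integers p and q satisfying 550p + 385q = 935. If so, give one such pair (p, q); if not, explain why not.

p = 1, q = 1

Every value of 550p + 385q is a multiple of gcd(550, 385) = 55; since 55 ∣ 935, solutions exist.
Dividing through by 55 reduces the equation to 10p + 7q = 17.
Euclidean algorithm: 10 = 1·7 + 3, 7 = 2·3 + 1, 3 = 3·1 + 0.
Back-substituting, 1 = 7 − 2·3 = 7 − 2·(10 − 1·7) = −2·10 + 3·7; that is, 10·(-2) + 7·3 = 1.
Scaling by 17 gives the particular solution (p, q) = (-34, 51).
The general solution is p = -34 + 7k, q = 51 − 10k; taking k = 5 gives the smaller pair p = 1, q = 1.
Indeed 550·1 + 385·1 = 550 + 385 = 935.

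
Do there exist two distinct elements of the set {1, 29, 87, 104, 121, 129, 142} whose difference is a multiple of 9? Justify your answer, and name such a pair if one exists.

Residues mod 9: 1↦1, 29↦2, 87↦6, 104↦5, 121↦4, 129↦3, 142↦7.
No residue repeats among the 7 elements, so no pair has difference ≡ 0 (mod 9).

No, no such pair exists.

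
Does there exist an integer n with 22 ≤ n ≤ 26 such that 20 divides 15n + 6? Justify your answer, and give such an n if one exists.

For n = 22, 23, …, 26 the values of 15n + 6 modulo 20 are 16, 11, 6, 1, 16 respectively.
Since 0 is absent from this list, 20 ∤ 15n + 6 for every n with 22 ≤ n ≤ 26.

No, no such integer n in that range exists.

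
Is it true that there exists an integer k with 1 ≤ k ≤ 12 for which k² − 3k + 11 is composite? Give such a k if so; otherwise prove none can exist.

k = 1

At k = 1: 1² − 3·1 + 11 = 9 = 3·3, which is composite.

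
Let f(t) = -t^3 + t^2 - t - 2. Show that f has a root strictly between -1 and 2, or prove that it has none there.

Such a root exists.

f(-1) = 1 and f(2) = -8, which have opposite signs.
f is continuous everywhere (it is a polynomial), in particular on [-1, 2].
By the Intermediate Value Theorem, f takes the value 0 somewhere in the open interval.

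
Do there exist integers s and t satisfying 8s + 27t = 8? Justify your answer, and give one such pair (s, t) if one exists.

s = 1, t = 0

Since gcd(8, 27) = 1, every integer is an integer combination of 8 and 27.
Run the Euclidean algorithm on 27 and 8: 27 = 3·8 + 3, 8 = 2·3 + 2, 3 = 1·2 + 1, 2 = 2·1 + 0.
Working back up the chain: 1 = 3 − 1·2 = 3 − (8 − 2·3) = −8 + 3·3 = −8 + 3·(27 − 3·8) = 3·27 − 10·8. So 8·(-10) + 27·3 = 1.
Multiplying through by 8: s = (-10)·8 = -80, t = 3·8 = 24 is a solution.
Adding 3·27 to s and subtracting 3·8 from t gives the tidier solution (1, 0).
Indeed 8·1 + 27·0 = 8 + 0 = 8.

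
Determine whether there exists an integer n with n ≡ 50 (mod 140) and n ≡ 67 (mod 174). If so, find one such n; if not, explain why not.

There is no such integer.

Both moduli are multiples of 2 = gcd(140, 174), so any solution would satisfy n ≡ 50 and n ≡ 67 modulo 2 simultaneously.
However 50 ≡ 0 and 67 ≡ 1 (mod 2), and 0 ≠ 1.
Hence the system has no solution.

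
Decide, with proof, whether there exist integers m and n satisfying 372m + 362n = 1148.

m = 151, n = -152

Every value of 372m + 362n is a multiple of gcd(372, 362) = 2; since 2 ∣ 1148, solutions exist.
Dividing through by 2 reduces the equation to 186m + 181n = 574.
Run the Euclidean algorithm on 186 and 181: 186 = 1·181 + 5, 181 = 36·5 + 1, 5 = 5·1 + 0.
Unwinding: 1 = 181 − 36·5 = 181 − 36·(186 − 1·181) = −36·186 + 37·181, i.e. 186·(-36) + 181·37 = 1.
Scaling by 574 gives the particular solution (m, n) = (-20664, 21238).
The general solution is m = -20664 + 181k, n = 21238 − 186k; taking k = 115 gives the smaller pair m = 151, n = -152.
Indeed 372·151 + 362·(-152) = 56172 − 55024 = 1148.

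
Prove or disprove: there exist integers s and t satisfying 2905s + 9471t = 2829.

No such integers exist.

gcd(2905, 9471) = 7, so every integer of the form 2905s + 9471t is a multiple of 7.
But 2829 = 7·404 + 1, so 7 ∤ 2829.
Therefore 2905s + 9471t = 2829 has no solution in integers.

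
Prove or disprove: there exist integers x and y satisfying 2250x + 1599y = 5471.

No such integers exist.

Both 2250 and 1599 are divisible by gcd(2250, 1599) = 3, hence so is any combination 2250x + 1599y.
But 5471 is not a multiple of 3 (it leaves remainder 2).
Therefore 2250x + 1599y = 5471 has no solution in integers.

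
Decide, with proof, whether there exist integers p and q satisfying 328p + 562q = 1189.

There are no such integers.

Any value of 328p + 562q is a multiple of gcd(328, 562) = 2.
However 1189 leaves remainder 1 on division by 2.
Therefore 328p + 562q = 1189 has no solution in integers.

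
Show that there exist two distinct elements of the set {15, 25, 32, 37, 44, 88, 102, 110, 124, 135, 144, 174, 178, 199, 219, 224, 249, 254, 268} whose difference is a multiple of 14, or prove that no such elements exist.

Both 25 and 249 leave remainder 11 on division by 14; their difference 224 = 16·14 is a multiple of 14.

Yes: 25 and 249.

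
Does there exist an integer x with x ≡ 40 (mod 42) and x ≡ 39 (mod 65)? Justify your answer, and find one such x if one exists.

gcd(42, 65) = 1, so the Chinese Remainder Theorem guarantees exactly one residue class mod 2730 satisfying both.
Any solution of the first congruence is x = 40 + 42t; substituting into the second, 42t ≡ 39 − 40 ≡ 64 (mod 65).
Since 42·48 = 2016 = 31·65 + 1, the inverse of 42 mod 65 is 48.
Therefore t ≡ 48·64 = 3072 ≡ 17 (mod 65).
Taking t = 17 gives x = 40 + 42·17 = 754.
Verify: 754 = 17·42 + 40 and 754 = 11·65 + 39. ✓

x = 754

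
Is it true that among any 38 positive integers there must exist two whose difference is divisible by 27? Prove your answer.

Each integer lies in one of the 27 residue classes modulo 27.
Since 38 > 27, two of the 38 integers must share a residue class by the pigeonhole principle; call them a and b.
Their difference a − b is then a multiple of 27.

Yes, this is always true.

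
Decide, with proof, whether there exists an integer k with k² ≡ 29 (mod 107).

k = 52

Take k = 52. Then 52² = 2704 = 25·107 + 29, so 52² ≡ 29 (mod 107).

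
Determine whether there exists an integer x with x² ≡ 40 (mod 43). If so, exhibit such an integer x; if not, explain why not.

Take x = 30. Then 30² = 900 = 20·43 + 40, so 30² ≡ 40 (mod 43).

x = 30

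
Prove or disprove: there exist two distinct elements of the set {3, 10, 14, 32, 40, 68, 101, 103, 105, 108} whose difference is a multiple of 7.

3 mod 7 = 3 and 10 mod 7 = 3, so 10 − 3 = 7 = 1·7.

The pair (3, 10) works.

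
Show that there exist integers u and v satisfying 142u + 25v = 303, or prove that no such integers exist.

u = 9, v = -39

142 and 25 are coprime, so 142u + 25v ranges over all of ℤ.
Run the Euclidean algorithm on 142 and 25: 142 = 5·25 + 17, 25 = 1·17 + 8, 17 = 2·8 + 1, 8 = 8·1 + 0.
Unwinding: 1 = 17 − 2·8 = 17 − 2·(25 − 1·17) = −2·25 + 3·17 = −2·25 + 3·(142 − 5·25) = 3·142 − 17·25, i.e. 142·3 + 25·(-17) = 1.
Times 303: 142·909 + 25·(-5151) = 303, so (909, -5151) solves it.
The general solution is u = 909 + 25k, v = -5151 − 142k; taking k = -36 gives the smaller pair u = 9, v = -39.
Check: 142·9 + 25·(-39) = 1278 − 975 = 303. ✓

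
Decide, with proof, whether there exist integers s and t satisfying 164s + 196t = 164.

Every value of 164s + 196t is a multiple of gcd(164, 196) = 4; since 4 ∣ 164, solutions exist.
Dividing through by 4 reduces the equation to 41s + 49t = 41.
Run the Euclidean algorithm on 49 and 41: 49 = 1·41 + 8, 41 = 5·8 + 1, 8 = 8·1 + 0.
Working back up the chain: 1 = 41 − 5·8 = 41 − 5·(49 − 1·41) = −5·49 + 6·41. So 41·6 + 49·(-5) = 1.
Scaling by 41 gives the particular solution (s, t) = (246, -205).
Shifting by a multiple of (49, −41) keeps it a solution: s = 246 − 5·49 = 1, t = -205 + 5·41 = 0.
Indeed 164·1 + 196·0 = 164 + 0 = 164.

s = 1, t = 0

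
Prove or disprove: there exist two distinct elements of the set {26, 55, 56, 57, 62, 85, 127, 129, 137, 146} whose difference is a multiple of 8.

The pair (26, 146) works.

Reduce each element mod 8: 26↦2, 55↦7, 56↦0, 57↦1, 62↦6, 85↦5, 127↦7, 129↦1, 137↦1, 146↦2. The residue 2 repeats (at 26 and 146), and 146 − 26 = 120 = 15·8.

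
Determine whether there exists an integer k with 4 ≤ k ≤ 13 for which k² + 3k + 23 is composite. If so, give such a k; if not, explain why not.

k = 5

At k = 5: 5² + 3·5 + 23 = 63 = 3·21, which is composite.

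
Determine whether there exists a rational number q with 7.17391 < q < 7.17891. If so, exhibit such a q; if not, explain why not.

Scale by 17: the interval becomes (121.95647, 122.04147), which contains the integer 122.
So q = 122/17 works: it is a ratio of integers, and dividing 17·7.17391 < 122 < 17·7.17891 through by 17 gives 7.17391 < 122/17 < 7.17891.

q = 122/17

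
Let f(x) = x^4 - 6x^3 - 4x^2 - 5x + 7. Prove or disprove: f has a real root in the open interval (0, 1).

f(0) = 7 and f(1) = -7, which have opposite signs.
Since f is a polynomial it is continuous on [0, 1].
By the Intermediate Value Theorem f must vanish at some point of (0, 1).

Such a root exists.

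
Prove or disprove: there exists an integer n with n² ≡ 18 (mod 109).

Apply Euler's criterion with the prime 109: 18 is a quadratic residue iff 18^54 ≡ 1 (mod 109), and a non-residue iff it is ≡ −1.
Repeated squaring mod 109: 18^2 = 324 ≡ 106; 18^4 ≡ 106² = 11236 ≡ 9; 18^8 ≡ 9² = 81 ≡ 81; 18^16 ≡ 81² = 6561 ≡ 21; 18^32 ≡ 21² = 441 ≡ 5.
Since 54 = 32 + 16 + 4 + 2, 18^54 ≡ 5 · 21 · 9 · 106; multiplying out mod 109: 5·21 = 105 ≡ 105, then 105·9 = 945 ≡ 73, then 73·106 = 7738 ≡ 108. Thus 18^54 ≡ 108 ≡ −1 (mod 109).
The value −1 means 18 is a non-residue modulo 109, so n² ≡ 18 (mod 109) is impossible.

No, no such integer exists.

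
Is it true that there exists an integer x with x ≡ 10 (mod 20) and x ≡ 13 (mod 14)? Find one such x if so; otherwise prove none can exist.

gcd(20, 14) = 2. If x ≡ 10 (mod 20) and x ≡ 13 (mod 14), then x ≡ 10 (mod 2) and x ≡ 13 (mod 2).
But 10 mod 2 = 0 while 13 mod 2 = 1, a contradiction.
So no integer satisfies both congruences.

No such integer exists.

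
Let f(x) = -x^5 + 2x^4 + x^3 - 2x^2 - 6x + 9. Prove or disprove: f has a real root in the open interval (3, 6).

f has no root in that interval.

f(3) = -81 and f(6) = -5067, both negative, so a sign-change argument is unavailable; we show f keeps this sign on the whole interval.
Shift to the endpoint 3: with x = 3 + u (0 < u < 3), one computes f(3 + u) = -u^5 - 13u^4 - 65u^3 - 155u^2 - 180u - 81.
The nonzero coefficients here are all negative, so for u > 0 every term is negative (or zero), and the constant term -81 is strictly negative.
Therefore f(x) < 0 throughout (3, 6), and f has no zero there.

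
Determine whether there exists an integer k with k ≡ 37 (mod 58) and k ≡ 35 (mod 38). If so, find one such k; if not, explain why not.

Here gcd(58, 38) = 2, and both 37 and 35 leave remainder 1 mod 2, so the system is consistent.
Write k = 37 + 58t. Then 58t ≡ 35 − 37 ≡ 36 (mod 38); dividing through by 2 gives 29t ≡ 18 (mod 19).
29 ≡ 10 (mod 19), so this reads 10t ≡ 18 (mod 19). Invert 10 mod 19 by the Euclidean algorithm: 19 = 1·10 + 9, 10 = 1·9 + 1, 9 = 9·1 + 0; back-substituting, 1 = 10 − 1·9 = 10 − (19 − 1·10) = −19 + 2·10. Hence 10·2 ≡ 1, so 10⁻¹ ≡ 2 (mod 19).
Multiplying by 2: t ≡ 2·18 = 36 ≡ 17 (mod 19).
Then k = 37 + 58·17 = 1023.
Check: 1023 mod 58 = 37, 1023 mod 38 = 35. ✓

k = 1023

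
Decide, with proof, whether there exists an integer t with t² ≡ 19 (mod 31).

t = 22

Take t = 22. Then 22² = 484 = 15·31 + 19, so 22² ≡ 19 (mod 31).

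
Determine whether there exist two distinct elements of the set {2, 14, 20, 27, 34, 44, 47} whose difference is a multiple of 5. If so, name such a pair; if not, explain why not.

Yes: 2 and 27.

Both 2 and 27 leave remainder 2 on division by 5; their difference 25 = 5·5 is a multiple of 5.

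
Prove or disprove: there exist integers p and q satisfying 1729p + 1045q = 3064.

There are no such integers.

gcd(1729, 1045) = 19, so every integer of the form 1729p + 1045q is a multiple of 19.
However 3064 leaves remainder 5 on division by 19.
Hence no integers p, q satisfy the equation.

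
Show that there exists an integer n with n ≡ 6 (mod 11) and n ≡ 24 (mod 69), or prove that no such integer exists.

n = 369

gcd(11, 69) = 1, so the Chinese Remainder Theorem guarantees exactly one residue class mod 759 satisfying both.
Write n = 6 + 11t and require 6 + 11t ≡ 24 (mod 69), i.e. 11t ≡ 18 (mod 69).
To invert 11 modulo 69: 69 = 6·11 + 3, 11 = 3·3 + 2, 3 = 1·2 + 1, 2 = 2·1 + 0, and unwinding, 1 = 3 − 1·2 = 3 − (11 − 3·3) = −11 + 4·3 = −11 + 4·(69 − 6·11) = 4·69 − 25·11. Thus 11⁻¹ ≡ -25 ≡ 44 (mod 69).
Multiplying by 44: t ≡ 44·18 = 792 ≡ 33 (mod 69).
With t = 33: n = 6 + 11·33 = 369.
Verify: 369 = 33·11 + 6 and 369 = 5·69 + 24. ✓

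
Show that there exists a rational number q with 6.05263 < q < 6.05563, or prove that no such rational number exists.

Scale by 18: the interval becomes (108.94734, 109.00134), which contains the integer 109.
So q = 109/18 works: it is a ratio of integers, and dividing 18·6.05263 < 109 < 18·6.05563 through by 18 gives 6.05263 < 109/18 < 6.05563.

q = 109/18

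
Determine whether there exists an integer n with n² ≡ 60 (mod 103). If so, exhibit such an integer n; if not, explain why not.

n = 67

Take n = 67. Then 67² = 4489 = 43·103 + 60, so 67² ≡ 60 (mod 103).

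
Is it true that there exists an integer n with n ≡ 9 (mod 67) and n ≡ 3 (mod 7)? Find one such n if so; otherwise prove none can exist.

gcd(67, 7) = 1, so the Chinese Remainder Theorem guarantees exactly one residue class mod 469 satisfying both.
Write n = 9 + 67t and require 9 + 67t ≡ 3 (mod 7), i.e. 67t ≡ 1 (mod 7).
67 ≡ 4 (mod 7), so this reads 4t ≡ 1 (mod 7). To invert 4 modulo 7: 7 = 1·4 + 3, 4 = 1·3 + 1, 3 = 3·1 + 0, and unwinding, 1 = 4 − 1·3 = 4 − (7 − 1·4) = −7 + 2·4. Thus 4⁻¹ ≡ 2 (mod 7).
Multiplying by 2: t ≡ 2·1 = 2 (mod 7).
Taking t = 2 gives n = 9 + 67·2 = 143.
Check: 143 mod 67 = 9, 143 mod 7 = 3. ✓

n = 143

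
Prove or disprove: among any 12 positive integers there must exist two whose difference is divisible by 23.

Take the 12 consecutive integers 35, 36, …, 46: their residues mod 23 are all distinct because 12 ≤ 23.
Any two of them differ by at most 11 < 23 and by at least 1, so no difference is a multiple of 23.

No; for instance {35, 36, 37, 38, 39, 40, 41, 42, 43, 44, 45, 46} is a counterexample.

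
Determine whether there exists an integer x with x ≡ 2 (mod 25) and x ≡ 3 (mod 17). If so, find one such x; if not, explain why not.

x = 377

Since 25 and 17 share no common factor, CRT says the pair of congruences has a solution (unique mod 425).
Write x = 2 + 25t and require 2 + 25t ≡ 3 (mod 17), i.e. 25t ≡ 1 (mod 17).
25 ≡ 8 (mod 17), so this reads 8t ≡ 1 (mod 17). Invert 8 mod 17 by the Euclidean algorithm: 17 = 2·8 + 1, 8 = 8·1 + 0; back-substituting, 1 = 17 − 2·8. Hence 8·(-2) ≡ 1, so 8⁻¹ ≡ -2 ≡ 15 (mod 17).
Therefore t ≡ 15·1 = 15 (mod 17).
With t = 15: x = 2 + 25·15 = 377.
Verify: 377 = 15·25 + 2 and 377 = 22·17 + 3. ✓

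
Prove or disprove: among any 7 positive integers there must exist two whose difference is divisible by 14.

Consider the 7 integers 40, 41, …, 46. They lie in distinct residue classes modulo 14, since 7 ≤ 14.
The differences between them range over 1, …, 6, none of which is divisible by 14.

No, the set {40, 41, 42, 43, 44, 45, 46} is a counterexample.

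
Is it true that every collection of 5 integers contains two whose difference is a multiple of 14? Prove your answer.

Try 5 consecutive integers, 1, 2, …, 5. Their remainders mod 14 are 1, 2, 3, 4, 5 — pairwise different, as any 5 ≤ 14 consecutive integers have distinct residues.
Any two of them differ by at most 4 < 14 and by at least 1, so no difference is a multiple of 14.

No; for instance {1, 2, 3, 4, 5} is a counterexample.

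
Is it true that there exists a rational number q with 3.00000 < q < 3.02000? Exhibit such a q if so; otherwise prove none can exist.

Multiplying by 51: 51·3.00000 = 153.00000 and 51·3.02000 = 154.02000, so the integer 154 lies strictly between them.
So q = 154/51 works: it is a ratio of integers, and dividing 51·3.00000 < 154 < 51·3.02000 through by 51 gives 3.00000 < 154/51 < 3.02000.

q = 154/51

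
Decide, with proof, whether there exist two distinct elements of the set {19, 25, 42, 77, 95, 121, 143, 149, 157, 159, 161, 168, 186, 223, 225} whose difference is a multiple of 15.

No, no such pair exists.

Two integers differ by a multiple of 15 exactly when they have the same residue mod 15. The residues are 19↦4, 25↦10, 42↦12, 77↦2, 95↦5, 121↦1, 143↦8, 149↦14, 157↦7, 159↦9, 161↦11, 168↦3, 186↦6, 223↦13, 225↦0.
No residue repeats among the 15 elements, so no pair has difference ≡ 0 (mod 15).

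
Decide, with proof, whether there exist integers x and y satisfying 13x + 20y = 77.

x = 9, y = -2

Since gcd(13, 20) = 1, every integer is an integer combination of 13 and 20.
Dividing repeatedly: 20 = 1·13 + 7, 13 = 1·7 + 6, 7 = 1·6 + 1, 6 = 6·1 + 0.
Back-substituting, 1 = 7 − 1·6 = 7 − (13 − 1·7) = −13 + 2·7 = −13 + 2·(20 − 1·13) = 2·20 − 3·13; that is, 13·(-3) + 20·2 = 1.
Times 77: 13·(-231) + 20·154 = 77, so (-231, 154) solves it.
Shifting by a multiple of (20, −13) keeps it a solution: x = -231 + 12·20 = 9, y = 154 − 12·13 = -2.
Check: 13·9 + 20·(-2) = 117 − 40 = 77. ✓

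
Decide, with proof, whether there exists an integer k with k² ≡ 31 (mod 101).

k = 43

k = 43 works: 43² = 1849, and 1849 − 31 = 1818 = 18·101.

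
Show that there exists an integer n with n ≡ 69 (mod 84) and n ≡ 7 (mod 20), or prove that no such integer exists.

gcd(84, 20) = 4. If n ≡ 69 (mod 84) and n ≡ 7 (mod 20), then n ≡ 69 (mod 4) and n ≡ 7 (mod 4).
But 69 mod 4 = 1 while 7 mod 4 = 3, a contradiction.
Hence the system has no solution.

There is no such integer.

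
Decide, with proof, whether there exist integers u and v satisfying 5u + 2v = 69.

5 and 2 are coprime, so 5u + 2v ranges over all of ℤ.
Run the Euclidean algorithm on 5 and 2: 5 = 2·2 + 1, 2 = 2·1 + 0.
Unwinding: 1 = 5 − 2·2, i.e. 5·1 + 2·(-2) = 1.
Multiplying through by 69: u = 1·69 = 69, v = (-2)·69 = -138 is a solution.
Shifting by a multiple of (2, −5) keeps it a solution: u = 69 − 34·2 = 1, v = -138 + 34·5 = 32.
Indeed 5·1 + 2·32 = 5 + 64 = 69.

u = 1, v = 32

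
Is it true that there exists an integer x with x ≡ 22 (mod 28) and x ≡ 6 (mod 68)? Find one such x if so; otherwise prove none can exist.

gcd(28, 68) = 4. A simultaneous solution exists iff 22 ≡ 6 (mod 4); here 22 mod 4 = 2 = 6 mod 4, so it does.
Put x = 22 + 28t, so we need 28t ≡ 52 (mod 68), equivalently (divide by 4) 7t ≡ 13 (mod 17).
Invert 7 mod 17 by the Euclidean algorithm: 17 = 2·7 + 3, 7 = 2·3 + 1, 3 = 3·1 + 0; back-substituting, 1 = 7 − 2·3 = 7 − 2·(17 − 2·7) = −2·17 + 5·7. Hence 7·5 ≡ 1, so 7⁻¹ ≡ 5 (mod 17).
Therefore t ≡ 5·13 = 65 ≡ 14 (mod 17).
Then x = 22 + 28·14 = 414.
Indeed 414 ≡ 22 (mod 28) and 414 ≡ 6 (mod 68).

x = 414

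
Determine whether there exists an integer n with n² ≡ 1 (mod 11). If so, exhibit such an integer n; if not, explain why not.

Take n = 1. Then 1² = 1, and since 0 ≤ 1 < 11 this is already reduced: 1² ≡ 1 (mod 11).

n = 1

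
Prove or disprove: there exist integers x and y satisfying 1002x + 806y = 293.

No such integers exist.

Both 1002 and 806 are divisible by gcd(1002, 806) = 2, hence so is any combination 1002x + 806y.
But 293 = 2·146 + 1, so 2 ∤ 293.
Hence no integers x, y satisfy the equation.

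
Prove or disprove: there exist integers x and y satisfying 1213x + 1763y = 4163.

x = 797, y = -546

Since gcd(1213, 1763) = 1, every integer is an integer combination of 1213 and 1763.
Run the Euclidean algorithm on 1763 and 1213: 1763 = 1·1213 + 550, 1213 = 2·550 + 113, 550 = 4·113 + 98, 113 = 1·98 + 15, 98 = 6·15 + 8, 15 = 1·8 + 7, 8 = 1·7 + 1, 7 = 7·1 + 0.
Back-substituting, 1 = 8 − 1·7 = 8 − (15 − 1·8) = −15 + 2·8 = −15 + 2·(98 − 6·15) = 2·98 − 13·15 = 2·98 − 13·(113 − 1·98) = −13·113 + 15·98 = −13·113 + 15·(550 − 4·113) = 15·550 − 73·113 = 15·550 − 73·(1213 − 2·550) = −73·1213 + 161·550 = −73·1213 + 161·(1763 − 1·1213) = 161·1763 − 234·1213; that is, 1213·(-234) + 1763·161 = 1.
Scaling by 4163 gives the particular solution (x, y) = (-974142, 670243).
The general solution is x = -974142 + 1763k, y = 670243 − 1213k; taking k = 553 gives the smaller pair x = 797, y = -546.
Indeed 1213·797 + 1763·(-546) = 966761 − 962598 = 4163.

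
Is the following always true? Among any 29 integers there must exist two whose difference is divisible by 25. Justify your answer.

True.

Each integer lies in one of the 25 residue classes modulo 25.
With 29 integers and only 25 classes, the pigeonhole principle forces two of them, say a and b, into the same class.
Their difference a − b is then a multiple of 25.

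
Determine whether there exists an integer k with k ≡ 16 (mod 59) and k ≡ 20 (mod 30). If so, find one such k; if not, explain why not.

Since 59 and 30 share no common factor, CRT says the pair of congruences has a solution (unique mod 1770).
Write k = 16 + 59t and require 16 + 59t ≡ 20 (mod 30), i.e. 59t ≡ 4 (mod 30).
59 ≡ 29 (mod 30), so this reads 29t ≡ 4 (mod 30). Invert 29 mod 30 by the Euclidean algorithm: 30 = 1·29 + 1, 29 = 29·1 + 0; back-substituting, 1 = 30 − 1·29. Hence 29·(-1) ≡ 1, so 29⁻¹ ≡ -1 ≡ 29 (mod 30).
Therefore t ≡ 29·4 = 116 ≡ 26 (mod 30).
Taking t = 26 gives k = 16 + 59·26 = 1550.
Verify: 1550 = 26·59 + 16 and 1550 = 51·30 + 20. ✓

k = 1550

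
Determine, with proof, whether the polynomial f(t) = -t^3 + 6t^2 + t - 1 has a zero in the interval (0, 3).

f(0) = -1 and f(3) = 29, which have opposite signs.
f is continuous everywhere (it is a polynomial), in particular on [0, 3].
By the Intermediate Value Theorem, f takes the value 0 somewhere in the open interval.

Yes, f has a root in the interval.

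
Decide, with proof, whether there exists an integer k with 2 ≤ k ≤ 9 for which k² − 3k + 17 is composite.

At k = 6: 6² − 3·6 + 17 = 35 = 5·7, which is composite.

k = 6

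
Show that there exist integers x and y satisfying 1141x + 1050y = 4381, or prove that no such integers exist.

There are no such integers.

Both 1141 and 1050 are divisible by gcd(1141, 1050) = 7, hence so is any combination 1141x + 1050y.
But 4381 is not a multiple of 7 (it leaves remainder 6).
So the equation is unsolvable over ℤ.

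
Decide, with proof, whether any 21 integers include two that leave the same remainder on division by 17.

Partition the integers by their residue mod 17; there are 17 classes.
With 21 integers and only 17 classes, the pigeonhole principle forces two of them, say a and b, into the same class.
So a and b have equal remainders mod 17, which is exactly what was to be shown.

Yes, this is always true.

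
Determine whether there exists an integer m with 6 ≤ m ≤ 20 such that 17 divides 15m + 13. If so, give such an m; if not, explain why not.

At m = 15 we get 15·15 + 13 = 238, and 238 = 17·14.

m = 15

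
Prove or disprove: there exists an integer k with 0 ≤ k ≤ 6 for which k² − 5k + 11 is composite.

The values for k = 0, 1, …, 6 are 11, 7, 5, 5, 7, 11, 17, and each of these is prime.
So no value in the range makes the expression composite.

There is no such integer k in that range.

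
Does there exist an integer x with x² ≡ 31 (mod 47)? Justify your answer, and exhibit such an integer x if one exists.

47 is prime, so by Euler's criterion 31 is a square mod 47 iff 31^((47−1)/2) = 31^23 ≡ 1 (mod 47).
Repeated squaring mod 47: 31^2 = 961 ≡ 21; 31^4 ≡ 21² = 441 ≡ 18; 31^8 ≡ 18² = 324 ≡ 42; 31^16 ≡ 42² = 1764 ≡ 25.
Since 23 = 16 + 4 + 2 + 1, 31^23 ≡ 25 · 18 · 21 · 31; multiplying out mod 47: 25·18 = 450 ≡ 27, then 27·21 = 567 ≡ 3, then 3·31 = 93 ≡ 46. Thus 31^23 ≡ 46 ≡ −1 (mod 47).
The value −1 means 31 is a non-residue modulo 47, so x² ≡ 31 (mod 47) is impossible.

There is no such integer.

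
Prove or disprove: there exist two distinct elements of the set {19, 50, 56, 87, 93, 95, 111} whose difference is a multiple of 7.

No, no such pair exists.

Residues mod 7: 19↦5, 50↦1, 56↦0, 87↦3, 93↦2, 95↦4, 111↦6.
No residue repeats among the 7 elements, so no pair has difference ≡ 0 (mod 7).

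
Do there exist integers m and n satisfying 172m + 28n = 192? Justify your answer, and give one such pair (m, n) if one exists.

m = 6, n = -30

Since gcd(172, 28) = 4 and 192 = 4·48, Bézout's identity guarantees a solution.
Dividing through by 4 reduces the equation to 43m + 7n = 48.
Dividing repeatedly: 43 = 6·7 + 1, 7 = 7·1 + 0.
Back-substituting, 1 = 43 − 6·7; that is, 43·1 + 7·(-6) = 1.
Multiplying through by 48: m = 1·48 = 48, n = (-6)·48 = -288 is a solution.
Subtracting 6·7 from m and adding 6·43 to n gives the tidier solution (6, -30).
Indeed 172·6 + 28·(-30) = 1032 − 840 = 192.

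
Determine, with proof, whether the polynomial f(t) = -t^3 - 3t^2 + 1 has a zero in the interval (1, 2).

No.

f(1) = -3 and f(2) = -19, both negative, so a sign-change argument is unavailable; we show f keeps this sign on the whole interval.
Shift to the endpoint 1: with t = 1 + u (0 < u < 1), one computes f(1 + u) = -u^3 - 6u^2 - 9u - 3.
The nonzero coefficients here are all negative, so for u > 0 every term is negative (or zero), and the constant term -3 is strictly negative.
So f is strictly negative on (1, 2); no root exists in the interval.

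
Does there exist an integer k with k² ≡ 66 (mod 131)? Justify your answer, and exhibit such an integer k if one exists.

There is no such integer.

131 is prime, so by Euler's criterion 66 is a square mod 131 iff 66^((131−1)/2) = 66^65 ≡ 1 (mod 131).
Repeated squaring mod 131: 66^2 = 4356 ≡ 33; 66^4 ≡ 33² = 1089 ≡ 41; 66^8 ≡ 41² = 1681 ≡ 109; 66^16 ≡ 109² = 11881 ≡ 91; 66^32 ≡ 91² = 8281 ≡ 28; 66^64 ≡ 28² = 784 ≡ 129.
Since 65 = 64 + 1, 66^65 ≡ 129 · 66; multiplying out mod 131: 129·66 = 8514 ≡ 130. Thus 66^65 ≡ 130 ≡ −1 (mod 131).
The value −1 means 66 is a non-residue modulo 131, so k² ≡ 66 (mod 131) is impossible.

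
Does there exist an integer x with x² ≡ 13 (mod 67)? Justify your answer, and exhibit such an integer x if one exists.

67 is prime, so by Euler's criterion 13 is a square mod 67 iff 13^((67−1)/2) = 13^33 ≡ 1 (mod 67).
Squaring successively (mod 67): 13^2 = 169 ≡ 35; 13^4 ≡ 35² = 1225 ≡ 19; 13^8 ≡ 19² = 361 ≡ 26; 13^16 ≡ 26² = 676 ≡ 6; 13^32 ≡ 6² = 36 ≡ 36.
Since 33 = 32 + 1, 13^33 ≡ 36 · 13; multiplying out mod 67: 36·13 = 468 ≡ 66. Thus 13^33 ≡ 66 ≡ −1 (mod 67).
By Euler's criterion 13 is a quadratic non-residue mod 67: no x satisfies x² ≡ 13 (mod 67).

No such integer exists.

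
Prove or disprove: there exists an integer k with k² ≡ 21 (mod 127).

k = 104

Take k = 104. Then 104² = 10816 = 85·127 + 21, so 104² ≡ 21 (mod 127).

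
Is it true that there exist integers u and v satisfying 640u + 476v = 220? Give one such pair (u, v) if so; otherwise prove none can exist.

u = 71, v = -95

gcd(640, 476) = 4, and 4 divides 220, so integer solutions exist.
Dividing through by 4 reduces the equation to 160u + 119v = 55.
Dividing repeatedly: 160 = 1·119 + 41, 119 = 2·41 + 37, 41 = 1·37 + 4, 37 = 9·4 + 1, 4 = 4·1 + 0.
Back-substituting, 1 = 37 − 9·4 = 37 − 9·(41 − 1·37) = −9·41 + 10·37 = −9·41 + 10·(119 − 2·41) = 10·119 − 29·41 = 10·119 − 29·(160 − 1·119) = −29·160 + 39·119; that is, 160·(-29) + 119·39 = 1.
Multiplying through by 55: u = (-29)·55 = -1595, v = 39·55 = 2145 is a solution.
Shifting by a multiple of (119, −160) keeps it a solution: u = -1595 + 14·119 = 71, v = 2145 − 14·160 = -95.
Indeed 640·71 + 476·(-95) = 45440 − 45220 = 220.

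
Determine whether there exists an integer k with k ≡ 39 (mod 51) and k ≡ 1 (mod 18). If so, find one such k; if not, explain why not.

No, no such integer exists.

Both moduli are multiples of 3 = gcd(51, 18), so any solution would satisfy k ≡ 39 and k ≡ 1 modulo 3 simultaneously.
These are incompatible: 39 − 1 = 38 is not divisible by 3.
So no integer satisfies both congruences.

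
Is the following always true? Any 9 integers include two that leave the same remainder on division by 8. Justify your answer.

Yes, this is always true.

Partition the integers by their residue mod 8; there are 8 classes.
Placing 9 integers into 8 classes, some class receives at least two — say a and b.
So a and b have equal remainders mod 8, which is exactly what was to be shown.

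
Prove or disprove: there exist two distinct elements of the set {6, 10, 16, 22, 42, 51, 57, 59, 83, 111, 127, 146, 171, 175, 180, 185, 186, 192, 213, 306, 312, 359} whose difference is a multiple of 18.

Reduce each element mod 18: 6↦6, 10↦10, 16↦16, 22↦4, 42↦6, 51↦15, 57↦3, 59↦5, 83↦11, 111↦3, 127↦1, 146↦2, 171↦9, 175↦13, 180↦0, 185↦5, 186↦6, 192↦12, 213↦15, 306↦0, 312↦6, 359↦17. The residue 6 repeats (at 6 and 42), and 42 − 6 = 36 = 2·18.

The pair (6, 42) works.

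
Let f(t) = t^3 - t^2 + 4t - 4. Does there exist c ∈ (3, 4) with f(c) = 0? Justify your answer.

Evaluate at the endpoints: f(3) = 26, f(4) = 60 — same sign (positive).
The derivative f'(t) = 3t^2 - 2t + 4 is a quadratic with discriminant (-2)² − 4·3·4 = -44 < 0; it never vanishes, so it is always positive (sign of the leading coefficient).
Hence f is strictly increasing on ℝ, and in particular on [3, 4]. A strictly monotone function with same-sign endpoint values stays positive on the whole interval, so f has no zero in (3, 4).

No such root exists.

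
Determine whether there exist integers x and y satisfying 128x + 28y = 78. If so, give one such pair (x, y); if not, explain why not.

No, no such integers exist.

Any value of 128x + 28y is a multiple of gcd(128, 28) = 4.
But 78 is not a multiple of 4 (it leaves remainder 2).
So the equation is unsolvable over ℤ.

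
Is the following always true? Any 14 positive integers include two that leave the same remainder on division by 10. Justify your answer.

Partition the integers by their residue mod 10; there are 10 classes.
Since 14 > 10, two of the 14 integers must share a residue class by the pigeonhole principle; call them a and b.
So a and b have equal remainders mod 10, which is exactly what was to be shown.

Yes, this is always true.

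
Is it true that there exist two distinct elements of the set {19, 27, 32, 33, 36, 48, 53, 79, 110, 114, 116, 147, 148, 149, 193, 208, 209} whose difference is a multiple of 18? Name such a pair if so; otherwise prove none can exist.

No such pair exists.

Two integers differ by a multiple of 18 exactly when they have the same residue mod 18. The residues are 19↦1, 27↦9, 32↦14, 33↦15, 36↦0, 48↦12, 53↦17, 79↦7, 110↦2, 114↦6, 116↦8, 147↦3, 148↦4, 149↦5, 193↦13, 208↦10, 209↦11.
No residue repeats among the 17 elements, so no pair has difference ≡ 0 (mod 18).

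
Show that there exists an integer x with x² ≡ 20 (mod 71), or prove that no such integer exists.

x = 34 works: 34² = 1156, and 1156 − 20 = 1136 = 16·71.

x = 34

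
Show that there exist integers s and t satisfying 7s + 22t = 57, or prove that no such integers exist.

Since gcd(7, 22) = 1, every integer is an integer combination of 7 and 22.
Euclidean algorithm: 22 = 3·7 + 1, 7 = 7·1 + 0.
Back-substituting, 1 = 22 − 3·7; that is, 7·(-3) + 22·1 = 1.
Multiplying through by 57: s = (-3)·57 = -171, t = 1·57 = 57 is a solution.
Shifting by a multiple of (22, −7) keeps it a solution: s = -171 + 8·22 = 5, t = 57 − 8·7 = 1.
Indeed 7·5 + 22·1 = 35 + 22 = 57.

s = 5, t = 1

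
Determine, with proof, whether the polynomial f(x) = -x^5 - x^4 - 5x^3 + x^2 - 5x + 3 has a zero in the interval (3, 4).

No.

f(3) = -462 and f(4) = -1601, both negative, so a sign-change argument is unavailable; we show f keeps this sign on the whole interval.
Substitute x = 3 + u, where 0 < u < 1 on the interval. Expanding, f(3 + u) = -u^5 - 16u^4 - 107u^3 - 368u^2 - 647u - 462.
All 6 nonzero coefficients of this polynomial in u are negative; hence for u > 0 the value is a sum of negative terms (the constant -462 among them).
So f is strictly negative on (3, 4); no root exists in the interval.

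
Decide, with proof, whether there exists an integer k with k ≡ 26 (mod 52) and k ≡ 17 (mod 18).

No, no such integer exists.

Both moduli are multiples of 2 = gcd(52, 18), so any solution would satisfy k ≡ 26 and k ≡ 17 modulo 2 simultaneously.
But 26 mod 2 = 0 while 17 mod 2 = 1, a contradiction.
So no integer satisfies both congruences.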